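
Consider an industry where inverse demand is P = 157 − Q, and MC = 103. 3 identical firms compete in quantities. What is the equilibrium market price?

In a 3-firm Cournot equilibrium, symmetry and the first-order condition give q = (157 − 103)/(4) = 13.5. So Q = 40.5 and P = 116.5.

P = 116.5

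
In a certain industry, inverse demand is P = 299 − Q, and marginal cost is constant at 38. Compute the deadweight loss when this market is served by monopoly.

DWL = 8515.125

Competitive firms price at marginal cost: P = 38, giving Q = 261.
The monopolist equates marginal revenue to marginal cost: 299 − 2Q = 38, so Q = 130.5. From demand, P = 168.5.
DWL is the triangle between Q = 130.5 and Q = 261: ½·(261 − 130.5)·(168.5 − 38) = 8515.125.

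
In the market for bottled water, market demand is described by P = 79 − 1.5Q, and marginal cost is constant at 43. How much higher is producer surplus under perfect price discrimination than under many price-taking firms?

Competitive firms price at marginal cost: P = 43, giving Q = 24.
PS = (43 − 43)·24 = 0.
With perfect price discrimination, output is the efficient level Q = 24 (where demand meets MC), but every buyer pays their willingness to pay: CS = 0 and PS = total surplus.
PS = ½·(79 − 43)·24 = 432.
Change in producer surplus: 432 − 0 = 432.

PS rises by 432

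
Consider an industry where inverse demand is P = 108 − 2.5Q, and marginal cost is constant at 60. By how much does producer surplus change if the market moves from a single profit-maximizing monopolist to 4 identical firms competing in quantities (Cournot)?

A monopolist chooses Q where MR = MC. MR = 108 − 5Q; setting this equal to 60 gives Q = 9.6 and P = 84.
PS = (84 − 60)·9.6 = 230.4.
In a 4-firm Cournot equilibrium, symmetry and the first-order condition give q = (108 − 60)/(12.5) = 3.84. So Q = 15.36 and P = 69.6.
PS = (69.6 − 60)·15.36 = 147.456.
Change in producer surplus: 147.456 − 230.4 = −82.944.

PS falls by 82.944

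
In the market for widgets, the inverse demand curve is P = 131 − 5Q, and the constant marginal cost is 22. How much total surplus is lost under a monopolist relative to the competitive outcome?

DWL = 297.025

Perfect competition: P = MC = 22, so 131 − 5Q = 22 and Q = 21.8.
Monopoly sets MR = MC: 131 − 10Q = 22 ⇒ Q = 10.9, P = 131 − 5·10.9 = 76.5.
DWL is the triangle between Q = 10.9 and Q = 21.8: ½·(21.8 − 10.9)·(76.5 − 22) = 297.025.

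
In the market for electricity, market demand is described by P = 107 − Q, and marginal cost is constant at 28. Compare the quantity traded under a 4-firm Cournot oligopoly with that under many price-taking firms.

Cournot: Q = 63.2; Competition: Q = 79

With 4 symmetric Cournot firms, each firm's FOC gives 107 − 5q = 28, so q = 15.8, Q = 4·15.8 = 63.2, and P = 43.8.
Perfect competition: P = MC = 28, so 107 − Q = 28 and Q = 79.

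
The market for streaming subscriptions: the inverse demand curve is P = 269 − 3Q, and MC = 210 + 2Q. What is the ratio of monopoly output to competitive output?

Q_m/Q_c = 0.625

A monopolist chooses Q where MR = MC. MR = 269 − 6Q; setting this equal to 210 + 2Q gives Q = 7.375 and P = 246.875.
Under competition P = MC: 269 − 3Q = 210 + 2Q ⇒ Q = 11.8, P = 233.6.
Ratio Q_m/Q_c = 7.375/11.8 = 0.625.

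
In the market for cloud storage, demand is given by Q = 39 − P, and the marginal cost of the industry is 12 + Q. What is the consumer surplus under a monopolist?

CS = 40.5

Inverting demand: P = 39 − Q.
The monopolist equates marginal revenue to marginal cost: 39 − 2Q = 12 + Q, so Q = 9. From demand, P = 30.
CS = ½·(39 − 30)·9 = 40.5.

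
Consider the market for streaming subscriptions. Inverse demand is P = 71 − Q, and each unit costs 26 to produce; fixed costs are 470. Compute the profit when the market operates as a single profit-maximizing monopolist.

The monopolist equates marginal revenue to marginal cost: 71 − 2Q = 26, so Q = 22.5. From demand, P = 48.5.
Profit = (48.5 − 26)·22.5 − 470 = 36.25.

Profit = 36.25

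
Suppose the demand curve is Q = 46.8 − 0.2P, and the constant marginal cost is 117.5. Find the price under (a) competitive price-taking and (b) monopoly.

Inverting demand: P = 234 − 5Q.
Under competition P = MC = 117.5, so Q = (234 − 117.5)/5 = 23.3.
A monopolist chooses Q where MR = MC. MR = 234 − 10Q; setting this equal to 117.5 gives Q = 11.65 and P = 175.75.

Competition: P = 117.5; Monopoly: P = 175.75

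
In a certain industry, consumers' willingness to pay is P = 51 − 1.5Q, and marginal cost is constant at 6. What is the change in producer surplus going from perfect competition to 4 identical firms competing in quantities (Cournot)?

Perfect competition: P = MC = 6, so 51 − 1.5Q = 6 and Q = 30.
PS = (6 − 6)·30 = 0.
In a 4-firm Cournot equilibrium, symmetry and the first-order condition give q = (51 − 6)/(7.5) = 6. So Q = 24 and P = 15.
PS = (15 − 6)·24 = 216.
Change in producer surplus: 216 − 0 = 216.

Producer surplus rises by 216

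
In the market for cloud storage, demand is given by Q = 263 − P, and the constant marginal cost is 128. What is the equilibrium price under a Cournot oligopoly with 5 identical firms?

Inverting demand: P = 263 − Q.
Cournot with 5 identical firms: the symmetric best-response condition is 263 − 6q = 128. Each firm produces q = 22.5, total output Q = 112.5, price P = 150.5.

P = 150.5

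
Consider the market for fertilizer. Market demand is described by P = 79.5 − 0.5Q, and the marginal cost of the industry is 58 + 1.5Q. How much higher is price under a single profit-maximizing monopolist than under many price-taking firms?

Competitive equilibrium sets price equal to marginal cost: 79.5 − 0.5Q = 58 + 1.5Q, so Q = 10.75 and P = 74.125.
The monopolist equates marginal revenue to marginal cost: 79.5 − Q = 58 + 1.5Q, so Q = 8.6. From demand, P = 75.2.
Change in price: 75.2 − 74.125 = 1.075.

P rises by 1.075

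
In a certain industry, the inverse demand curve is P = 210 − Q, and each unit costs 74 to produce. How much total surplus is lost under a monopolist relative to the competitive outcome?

DWL = 2312

Perfect competition: P = MC = 74, so 210 − Q = 74 and Q = 136.
A monopolist chooses Q where MR = MC. MR = 210 − 2Q; setting this equal to 74 gives Q = 68 and P = 142.
DWL is the triangle between Q = 68 and Q = 136: ½·(136 − 68)·(142 − 74) = 2312.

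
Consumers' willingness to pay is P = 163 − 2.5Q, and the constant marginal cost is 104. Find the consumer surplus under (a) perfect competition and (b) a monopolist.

Perfect competition: P = MC = 104, so 163 − 2.5Q = 104 and Q = 23.6.
CS = ½·(163 − 104)·23.6 = 696.2.
The monopolist equates marginal revenue to marginal cost: 163 − 5Q = 104, so Q = 11.8. From demand, P = 133.5.
CS = ½·(163 − 133.5)·11.8 = 174.05.

Competition: CS = 696.2; Monopoly: CS = 174.05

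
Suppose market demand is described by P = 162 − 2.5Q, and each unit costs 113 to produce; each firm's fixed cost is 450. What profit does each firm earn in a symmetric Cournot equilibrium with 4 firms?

Cournot with 4 identical firms: the symmetric best-response condition is 162 − 12.5q = 113. Each firm produces q = 3.92, total output Q = 15.68, price P = 122.8.
Each firm's profit = (122.8 − 113)·3.92 − 450 = −411.584.

π_i = −411.584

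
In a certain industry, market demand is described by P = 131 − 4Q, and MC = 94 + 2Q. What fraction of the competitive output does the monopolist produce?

The monopolist equates marginal revenue to marginal cost: 131 − 8Q = 94 + 2Q, so Q = 3.7. From demand, P = 116.2.
Under competition P = MC: 131 − 4Q = 94 + 2Q ⇒ Q = 37/6, P = 319/3.
Ratio Q_m/Q_c = 3.7/(37/6) = 0.6.

Q_m/Q_c = 0.6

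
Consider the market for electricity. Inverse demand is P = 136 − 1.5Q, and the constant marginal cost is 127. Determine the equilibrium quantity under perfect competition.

Q = 6

Competitive firms price at marginal cost: P = 127, giving Q = 6.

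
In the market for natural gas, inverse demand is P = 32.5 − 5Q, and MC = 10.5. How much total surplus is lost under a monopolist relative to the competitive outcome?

Under competition P = MC = 10.5, so Q = (32.5 − 10.5)/5 = 4.4.
A monopolist chooses Q where MR = MC. MR = 32.5 − 10Q; setting this equal to 10.5 gives Q = 2.2 and P = 21.5.
DWL is the triangle between Q = 2.2 and Q = 4.4: ½·(4.4 − 2.2)·(21.5 − 10.5) = 12.1.

DWL = 12.1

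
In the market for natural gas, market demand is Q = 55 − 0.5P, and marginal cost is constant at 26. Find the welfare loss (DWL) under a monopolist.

Inverting demand: P = 110 − 2Q.
Competitive firms price at marginal cost: P = 26, giving Q = 42.
The monopolist equates marginal revenue to marginal cost: 110 − 4Q = 26, so Q = 21. From demand, P = 68.
DWL is the triangle between Q = 21 and Q = 42: ½·(42 − 21)·(68 − 26) = 441.

DWL = 441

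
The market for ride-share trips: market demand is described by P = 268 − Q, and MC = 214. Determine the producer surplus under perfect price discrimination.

With perfect price discrimination, output is the efficient level Q = 54 (where demand meets MC), but every buyer pays their willingness to pay: CS = 0 and PS = total surplus.
PS = ½·(268 − 214)·54 = 1458.

PS = 1458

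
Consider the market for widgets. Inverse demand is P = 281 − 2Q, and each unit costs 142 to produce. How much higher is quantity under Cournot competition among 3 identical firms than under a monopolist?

Monopoly sets MR = MC: 281 − 4Q = 142 ⇒ Q = 34.75, P = 281 − 2·34.75 = 211.5.
Cournot with 3 identical firms: the symmetric best-response condition is 281 − 8q = 142. Each firm produces q = 17.375, total output Q = 52.125, price P = 176.75.
Change in quantity: 52.125 − 34.75 = 17.375.

Q rises by 17.375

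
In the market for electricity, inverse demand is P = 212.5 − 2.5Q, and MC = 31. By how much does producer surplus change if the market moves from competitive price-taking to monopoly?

Perfect competition: P = MC = 31, so 212.5 − 2.5Q = 31 and Q = 72.6.
PS = (31 − 31)·72.6 = 0.
The monopolist equates marginal revenue to marginal cost: 212.5 − 5Q = 31, so Q = 36.3. From demand, P = 121.75.
PS = (121.75 − 31)·36.3 = 3294.225.
Change in producer surplus: 3294.225 − 0 = 3294.225.

PS rises by 3294.225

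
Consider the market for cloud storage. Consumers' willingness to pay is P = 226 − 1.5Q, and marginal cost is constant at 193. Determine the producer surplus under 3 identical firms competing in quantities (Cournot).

PS = 136.125

Cournot with 3 identical firms: the symmetric best-response condition is 226 − 6q = 193. Each firm produces q = 5.5, total output Q = 16.5, price P = 201.25.
PS = (201.25 − 193)·16.5 = 136.125.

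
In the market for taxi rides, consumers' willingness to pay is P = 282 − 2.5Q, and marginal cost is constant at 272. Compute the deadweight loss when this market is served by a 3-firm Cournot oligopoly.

Perfect competition: P = MC = 272, so 282 − 2.5Q = 272 and Q = 4.
In a 3-firm Cournot equilibrium, symmetry and the first-order condition give q = (282 − 272)/(10) = 1. So Q = 3 and P = 274.5.
DWL is the triangle between Q = 3 and Q = 4: ½·(4 − 3)·(274.5 − 272) = 1.25.

DWL = 1.25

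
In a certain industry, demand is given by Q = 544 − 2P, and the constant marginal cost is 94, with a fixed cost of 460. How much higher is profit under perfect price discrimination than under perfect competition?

Inverting demand: P = 272 − 0.5Q.
Competitive firms price at marginal cost: P = 94, giving Q = 356.
Profit = (94 − 94)·356 − 460 = −460.
With perfect price discrimination, output is the efficient level Q = 356 (where demand meets MC), but every buyer pays their willingness to pay: CS = 0 and PS = total surplus.
PS equals the full surplus area, 31684. Profit = 31684 − 460 = 31224.
Change in profit: 31224 − −460 = 31684.

π rises by 31684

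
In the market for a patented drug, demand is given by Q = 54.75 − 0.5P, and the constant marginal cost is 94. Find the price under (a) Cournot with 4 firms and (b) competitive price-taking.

Cournot: P = 97.1; Competition: P = 94

Inverting demand: P = 109.5 − 2Q.
In a 4-firm Cournot equilibrium, symmetry and the first-order condition give q = (109.5 − 94)/(10) = 1.55. So Q = 6.2 and P = 97.1.
Competitive firms price at marginal cost: P = 94, giving Q = 7.75.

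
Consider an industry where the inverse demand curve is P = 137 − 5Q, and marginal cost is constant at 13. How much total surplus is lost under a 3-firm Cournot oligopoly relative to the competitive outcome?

Perfect competition: P = MC = 13, so 137 − 5Q = 13 and Q = 24.8.
In a 3-firm Cournot equilibrium, symmetry and the first-order condition give q = (137 − 13)/(20) = 6.2. So Q = 18.6 and P = 44.
DWL is the triangle between Q = 18.6 and Q = 24.8: ½·(24.8 − 18.6)·(44 − 13) = 96.1.

DWL = 96.1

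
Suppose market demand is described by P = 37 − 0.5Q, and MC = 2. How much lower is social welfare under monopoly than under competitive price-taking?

TS falls by 306.25

Competitive firms price at marginal cost: P = 2, giving Q = 70.
CS = ½·(37 − 2)·70 = 1225; PS = (2 − 2)·70 = 0; TS = 1225.
The monopolist equates marginal revenue to marginal cost: 37 − Q = 2, so Q = 35. From demand, P = 19.5.
CS = ½·(37 − 19.5)·35 = 306.25; PS = (19.5 − 2)·35 = 612.5; TS = 918.75.
Change in social welfare: 918.75 − 1225 = −306.25.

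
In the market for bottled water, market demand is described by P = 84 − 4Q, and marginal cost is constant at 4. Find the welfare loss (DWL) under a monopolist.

DWL = 200

Perfect competition: P = MC = 4, so 84 − 4Q = 4 and Q = 20.
The monopolist equates marginal revenue to marginal cost: 84 − 8Q = 4, so Q = 10. From demand, P = 44.
DWL is the triangle between Q = 10 and Q = 20: ½·(20 − 10)·(44 − 4) = 200.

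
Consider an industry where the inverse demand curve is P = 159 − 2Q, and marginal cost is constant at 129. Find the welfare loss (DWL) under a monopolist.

DWL = 56.25

Under competition P = MC = 129, so Q = (159 − 129)/2 = 15.
A monopolist chooses Q where MR = MC. MR = 159 − 4Q; setting this equal to 129 gives Q = 7.5 and P = 144.
DWL is the triangle between Q = 7.5 and Q = 15: ½·(15 − 7.5)·(144 − 129) = 56.25.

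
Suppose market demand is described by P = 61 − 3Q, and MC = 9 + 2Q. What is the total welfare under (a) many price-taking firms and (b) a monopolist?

Competitive equilibrium sets price equal to marginal cost: 61 − 3Q = 9 + 2Q, so Q = 10.4 and P = 29.8.
CS = ½·(61 − 29.8)·10.4 = 162.24; PS = (29.8·10.4 − 9·10.4 − ½·2·10.4²) = 108.16; TS = 270.4.
The monopolist equates marginal revenue to marginal cost: 61 − 6Q = 9 + 2Q, so Q = 6.5. From demand, P = 41.5.
CS = ½·(61 − 41.5)·6.5 = 63.375; PS = (41.5·6.5 − 9·6.5 − ½·2·6.5²) = 169; TS = 232.375.

Competition: TS = 270.4; Monopoly: TS = 232.375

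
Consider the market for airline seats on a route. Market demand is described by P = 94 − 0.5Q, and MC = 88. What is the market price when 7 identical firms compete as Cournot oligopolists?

P = 88.75

With 7 symmetric Cournot firms, each firm's FOC gives 94 − 4q = 88, so q = 1.5, Q = 7·1.5 = 10.5, and P = 88.75.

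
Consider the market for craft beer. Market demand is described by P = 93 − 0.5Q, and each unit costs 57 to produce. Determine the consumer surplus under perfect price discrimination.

With perfect price discrimination, output is the efficient level Q = 72 (where demand meets MC), but every buyer pays their willingness to pay: CS = 0 and PS = total surplus.
CS = 0.

CS = 0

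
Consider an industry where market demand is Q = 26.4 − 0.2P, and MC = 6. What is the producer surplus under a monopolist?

Inverting demand: P = 132 − 5Q.
A monopolist chooses Q where MR = MC. MR = 132 − 10Q; setting this equal to 6 gives Q = 12.6 and P = 69.
PS = (69 − 6)·12.6 = 793.8.

PS = 793.8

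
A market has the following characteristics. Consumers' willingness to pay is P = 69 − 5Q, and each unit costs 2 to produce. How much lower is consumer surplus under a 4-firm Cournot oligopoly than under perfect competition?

CS falls by 161.604

Perfect competition: P = MC = 2, so 69 − 5Q = 2 and Q = 13.4.
CS = ½·(69 − 2)·13.4 = 448.9.
Cournot with 4 identical firms: the symmetric best-response condition is 69 − 25q = 2. Each firm produces q = 2.68, total output Q = 10.72, price P = 15.4.
CS = ½·(69 − 15.4)·10.72 = 287.296.
Change in consumer surplus: 287.296 − 448.9 = −161.604.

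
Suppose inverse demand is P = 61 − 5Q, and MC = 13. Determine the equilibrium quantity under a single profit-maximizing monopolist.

Q = 4.8

A monopolist chooses Q where MR = MC. MR = 61 − 10Q; setting this equal to 13 gives Q = 4.8 and P = 37.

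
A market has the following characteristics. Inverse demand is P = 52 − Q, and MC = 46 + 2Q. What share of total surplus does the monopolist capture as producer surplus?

Monopoly sets MR = MC: 52 − 2Q = 46 + 2Q ⇒ Q = 1.5, P = 52 − 1.5 = 50.5.
CS = ½·(52 − 50.5)·1.5 = 1.125.
PS = P·Q − VC(Q) = 50.5·1.5 − (46·1.5 + ½·2·1.5²) = 4.5.
Share captured = PS/TS = 4.5/5.625 = 0.8.

PS/TS = 0.8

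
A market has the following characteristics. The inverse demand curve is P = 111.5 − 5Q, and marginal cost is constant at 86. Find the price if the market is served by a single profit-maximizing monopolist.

The monopolist equates marginal revenue to marginal cost: 111.5 − 10Q = 86, so Q = 2.55. From demand, P = 98.75.

P = 98.75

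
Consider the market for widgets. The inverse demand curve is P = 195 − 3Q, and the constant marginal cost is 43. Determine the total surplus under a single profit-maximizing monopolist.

The monopolist equates marginal revenue to marginal cost: 195 − 6Q = 43, so Q = 76/3. From demand, P = 119.
CS = ½·(195 − 119)·76/3 = 2888/3; PS = (119 − 43)·76/3 = 5776/3; TS = 2888.

TS = 2888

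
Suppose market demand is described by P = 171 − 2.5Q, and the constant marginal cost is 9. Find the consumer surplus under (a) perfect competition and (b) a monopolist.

Perfect competition: P = MC = 9, so 171 − 2.5Q = 9 and Q = 64.8.
CS = ½·(171 − 9)·64.8 = 5248.8.
Monopoly sets MR = MC: 171 − 5Q = 9 ⇒ Q = 32.4, P = 171 − 2.5·32.4 = 90.
CS = ½·(171 − 90)·32.4 = 1312.2.

Competition: CS = 5248.8; Monopoly: CS = 1312.2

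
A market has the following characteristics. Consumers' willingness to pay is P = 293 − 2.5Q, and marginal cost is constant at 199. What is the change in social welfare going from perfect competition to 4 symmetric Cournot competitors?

Social welfare falls by 70.688

Competitive firms price at marginal cost: P = 199, giving Q = 37.6.
CS = ½·(293 − 199)·37.6 = 1767.2; PS = (199 − 199)·37.6 = 0; TS = 1767.2.
Cournot with 4 identical firms: the symmetric best-response condition is 293 − 12.5q = 199. Each firm produces q = 7.52, total output Q = 30.08, price P = 217.8.
CS = ½·(293 − 217.8)·30.08 = 1131.008; PS = (217.8 − 199)·30.08 = 565.504; TS = 1696.512.
Change in social welfare: 1696.512 − 1767.2 = −70.688.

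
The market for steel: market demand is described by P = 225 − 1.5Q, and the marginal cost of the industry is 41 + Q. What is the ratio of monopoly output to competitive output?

Q_m/Q_c = 0.625

Monopoly sets MR = MC: 225 − 3Q = 41 + Q ⇒ Q = 46, P = 225 − 1.5·46 = 156.
Competitive equilibrium sets price equal to marginal cost: 225 − 1.5Q = 41 + Q, so Q = 73.6 and P = 114.6.
Ratio Q_m/Q_c = 46/73.6 = 0.625.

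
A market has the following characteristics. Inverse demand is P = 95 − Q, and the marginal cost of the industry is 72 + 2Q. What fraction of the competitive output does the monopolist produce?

Q_m/Q_c = 0.75

Monopoly sets MR = MC: 95 − 2Q = 72 + 2Q ⇒ Q = 5.75, P = 95 − 5.75 = 89.25.
Competitive equilibrium sets price equal to marginal cost: 95 − Q = 72 + 2Q, so Q = 23/3 and P = 262/3.
Ratio Q_m/Q_c = 5.75/(23/3) = 0.75.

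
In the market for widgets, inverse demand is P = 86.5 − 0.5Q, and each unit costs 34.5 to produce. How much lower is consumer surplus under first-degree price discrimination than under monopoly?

Consumer surplus falls by 676

A monopolist chooses Q where MR = MC. MR = 86.5 − Q; setting this equal to 34.5 gives Q = 52 and P = 60.5.
CS = ½·(86.5 − 60.5)·52 = 676.
Under first-degree price discrimination the firm charges each unit its demand price and produces up to where P = MC, i.e. Q = 104. Consumer surplus is zero; producer surplus equals total surplus.
CS = 0.
Change in consumer surplus: 0 − 676 = −676.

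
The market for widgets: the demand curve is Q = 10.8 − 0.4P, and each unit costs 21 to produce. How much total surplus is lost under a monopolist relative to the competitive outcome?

Inverting demand: P = 27 − 2.5Q.
Perfect competition: P = MC = 21, so 27 − 2.5Q = 21 and Q = 2.4.
The monopolist equates marginal revenue to marginal cost: 27 − 5Q = 21, so Q = 1.2. From demand, P = 24.
DWL is the triangle between Q = 1.2 and Q = 2.4: ½·(2.4 − 1.2)·(24 − 21) = 1.8.

DWL = 1.8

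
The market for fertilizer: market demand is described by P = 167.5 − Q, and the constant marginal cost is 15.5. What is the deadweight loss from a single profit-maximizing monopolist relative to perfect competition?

DWL = 2888

Under competition P = MC = 15.5, so Q = (167.5 − 15.5)/1 = 152.
A monopolist chooses Q where MR = MC. MR = 167.5 − 2Q; setting this equal to 15.5 gives Q = 76 and P = 91.5.
DWL is the triangle between Q = 76 and Q = 152: ½·(152 − 76)·(91.5 − 15.5) = 2888.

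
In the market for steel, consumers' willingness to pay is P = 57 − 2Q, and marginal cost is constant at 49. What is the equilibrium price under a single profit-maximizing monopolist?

P = 53

Monopoly sets MR = MC: 57 − 4Q = 49 ⇒ Q = 2, P = 57 − 2·2 = 53.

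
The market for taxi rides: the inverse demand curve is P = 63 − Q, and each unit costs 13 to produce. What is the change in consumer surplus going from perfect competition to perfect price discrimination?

Consumer surplus falls by 1250

Under competition P = MC = 13, so Q = (63 − 13)/1 = 50.
CS = ½·(63 − 13)·50 = 1250.
A perfectly discriminating monopolist sells every unit with P(Q) ≥ MC(Q), so output equals the competitive quantity Q = 50. Each buyer pays their reservation price, so CS = 0 and the firm captures all surplus.
CS = 0.
Change in consumer surplus: 0 − 1250 = −1250.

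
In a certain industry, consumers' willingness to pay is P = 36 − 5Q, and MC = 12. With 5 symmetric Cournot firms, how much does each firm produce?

Cournot with 5 identical firms: the symmetric best-response condition is 36 − 30q = 12. Each firm produces q = 0.8, total output Q = 4, price P = 16.

q_i = 0.8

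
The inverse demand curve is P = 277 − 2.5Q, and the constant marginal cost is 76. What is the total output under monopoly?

Q = 40.2

The monopolist equates marginal revenue to marginal cost: 277 − 5Q = 76, so Q = 40.2. From demand, P = 176.5.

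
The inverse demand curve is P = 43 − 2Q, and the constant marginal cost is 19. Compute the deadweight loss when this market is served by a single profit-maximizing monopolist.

DWL = 36

Perfect competition: P = MC = 19, so 43 − 2Q = 19 and Q = 12.
A monopolist chooses Q where MR = MC. MR = 43 − 4Q; setting this equal to 19 gives Q = 6 and P = 31.
DWL is the triangle between Q = 6 and Q = 12: ½·(12 − 6)·(31 − 19) = 36.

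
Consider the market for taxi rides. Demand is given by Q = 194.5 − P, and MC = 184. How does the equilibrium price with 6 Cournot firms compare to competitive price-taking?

Cournot: P = 185.5; Competition: P = 184

Inverting demand: P = 194.5 − Q.
Cournot with 6 identical firms: the symmetric best-response condition is 194.5 − 7q = 184. Each firm produces q = 1.5, total output Q = 9, price P = 185.5.
Perfect competition: P = MC = 184, so 194.5 − Q = 184 and Q = 10.5.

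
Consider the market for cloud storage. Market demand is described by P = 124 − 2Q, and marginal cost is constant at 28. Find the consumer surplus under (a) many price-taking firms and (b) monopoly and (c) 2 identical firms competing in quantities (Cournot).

Competition: CS = 2304; Monopoly: CS = 576; Cournot: CS = 1024

Under competition P = MC = 28, so Q = (124 − 28)/2 = 48.
CS = ½·(124 − 28)·48 = 2304.
The monopolist equates marginal revenue to marginal cost: 124 − 4Q = 28, so Q = 24. From demand, P = 76.
CS = ½·(124 − 76)·24 = 576.
With 2 symmetric Cournot firms, each firm's FOC gives 124 − 6q = 28, so q = 16, Q = 2·16 = 32, and P = 60.
CS = ½·(124 − 60)·32 = 1024.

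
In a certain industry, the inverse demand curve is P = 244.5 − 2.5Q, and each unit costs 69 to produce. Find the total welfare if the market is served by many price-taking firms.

Perfect competition: P = MC = 69, so 244.5 − 2.5Q = 69 and Q = 70.2.
CS = ½·(244.5 − 69)·70.2 = 6160.05; PS = (69 − 69)·70.2 = 0; TS = 6160.05.

TS = 6160.05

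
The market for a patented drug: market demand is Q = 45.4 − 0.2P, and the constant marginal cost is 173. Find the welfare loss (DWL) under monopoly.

Inverting demand: P = 227 − 5Q.
Perfect competition: P = MC = 173, so 227 − 5Q = 173 and Q = 10.8.
The monopolist equates marginal revenue to marginal cost: 227 − 10Q = 173, so Q = 5.4. From demand, P = 200.
DWL is the triangle between Q = 5.4 and Q = 10.8: ½·(10.8 − 5.4)·(200 − 173) = 72.9.

DWL = 72.9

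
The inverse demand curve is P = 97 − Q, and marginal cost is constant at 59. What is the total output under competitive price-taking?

Competitive firms price at marginal cost: P = 59, giving Q = 38.

Q = 38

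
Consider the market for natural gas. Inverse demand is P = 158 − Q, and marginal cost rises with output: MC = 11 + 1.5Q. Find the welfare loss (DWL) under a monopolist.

DWL = 352.8

Competitive equilibrium sets price equal to marginal cost: 158 − Q = 11 + 1.5Q, so Q = 58.8 and P = 99.2.
The monopolist equates marginal revenue to marginal cost: 158 − 2Q = 11 + 1.5Q, so Q = 42. From demand, P = 116.
CS = ½·(158 − 99.2)·58.8 = 1728.72; PS = (99.2·58.8 − 11·58.8 − ½·1.5·58.8²) = 2593.08; TS = 4321.8.
CS = ½·(158 − 116)·42 = 882; PS = (116·42 − 11·42 − ½·1.5·42²) = 3087; TS = 3969.
DWL = 4321.8 − 3969 = 352.8.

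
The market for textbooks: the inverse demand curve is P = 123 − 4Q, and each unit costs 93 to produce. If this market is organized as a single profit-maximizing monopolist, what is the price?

The monopolist equates marginal revenue to marginal cost: 123 − 8Q = 93, so Q = 3.75. From demand, P = 108.

P = 108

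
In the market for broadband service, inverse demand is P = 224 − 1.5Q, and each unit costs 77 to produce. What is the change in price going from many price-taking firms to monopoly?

Price rises by 73.5

Competitive firms price at marginal cost: P = 77, giving Q = 98.
The monopolist equates marginal revenue to marginal cost: 224 − 3Q = 77, so Q = 49. From demand, P = 150.5.
Change in price: 150.5 − 77 = 73.5.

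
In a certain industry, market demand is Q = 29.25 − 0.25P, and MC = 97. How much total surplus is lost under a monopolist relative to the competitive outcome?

DWL = 12.5

Inverting demand: P = 117 − 4Q.
Under competition P = MC = 97, so Q = (117 − 97)/4 = 5.
Monopoly sets MR = MC: 117 − 8Q = 97 ⇒ Q = 2.5, P = 117 − 4·2.5 = 107.
DWL is the triangle between Q = 2.5 and Q = 5: ½·(5 − 2.5)·(107 − 97) = 12.5.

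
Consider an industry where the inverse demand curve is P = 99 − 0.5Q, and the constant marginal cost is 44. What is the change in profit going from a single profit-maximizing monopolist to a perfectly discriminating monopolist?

A monopolist chooses Q where MR = MC. MR = 99 − Q; setting this equal to 44 gives Q = 55 and P = 71.5.
Profit = (71.5 − 44)·55 = 1512.5.
With perfect price discrimination, output is the efficient level Q = 110 (where demand meets MC), but every buyer pays their willingness to pay: CS = 0 and PS = total surplus.
PS equals the full surplus area, 3025. Profit = 3025 = 3025.
Change in profit: 3025 − 1512.5 = 1512.5.

Profit rises by 1512.5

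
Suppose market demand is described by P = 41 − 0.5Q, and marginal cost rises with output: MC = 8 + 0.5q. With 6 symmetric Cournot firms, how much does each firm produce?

In a 6-firm Cournot equilibrium, symmetry and the first-order condition give q = (41 − 8)/(4) = 8.25. So Q = 49.5 and P = 16.25.

q_i = 8.25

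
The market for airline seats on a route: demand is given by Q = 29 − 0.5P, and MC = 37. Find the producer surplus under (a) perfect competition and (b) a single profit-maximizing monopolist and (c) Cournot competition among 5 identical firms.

Competition: PS = 0; Monopoly: PS = 55.125; Cournot: PS = 30.625

Inverting demand: P = 58 − 2Q.
Competitive firms price at marginal cost: P = 37, giving Q = 10.5.
PS = (37 − 37)·10.5 = 0.
Monopoly sets MR = MC: 58 − 4Q = 37 ⇒ Q = 5.25, P = 58 − 2·5.25 = 47.5.
PS = (47.5 − 37)·5.25 = 55.125.
In a 5-firm Cournot equilibrium, symmetry and the first-order condition give q = (58 − 37)/(12) = 1.75. So Q = 8.75 and P = 40.5.
PS = (40.5 − 37)·8.75 = 30.625.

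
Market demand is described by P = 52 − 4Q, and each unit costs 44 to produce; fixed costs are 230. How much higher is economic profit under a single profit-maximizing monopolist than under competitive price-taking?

Economic profit rises by 4

Under competition P = MC = 44, so Q = (52 − 44)/4 = 2.
Profit = (44 − 44)·2 − 230 = −230.
A monopolist chooses Q where MR = MC. MR = 52 − 8Q; setting this equal to 44 gives Q = 1 and P = 48.
Profit = (48 − 44)·1 − 230 = −226.
Change in economic profit: −226 − −230 = 4.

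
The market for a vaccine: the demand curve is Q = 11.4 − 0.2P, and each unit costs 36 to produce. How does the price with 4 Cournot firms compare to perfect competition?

Inverting demand: P = 57 − 5Q.
In a 4-firm Cournot equilibrium, symmetry and the first-order condition give q = (57 − 36)/(25) = 0.84. So Q = 3.36 and P = 40.2.
Under competition P = MC = 36, so Q = (57 − 36)/5 = 4.2.

Cournot: P = 40.2; Competition: P = 36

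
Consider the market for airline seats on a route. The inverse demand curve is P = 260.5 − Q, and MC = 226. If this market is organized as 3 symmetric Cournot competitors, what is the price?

P = 234.625

With 3 symmetric Cournot firms, each firm's FOC gives 260.5 − 4q = 226, so q = 8.625, Q = 3·8.625 = 25.875, and P = 234.625.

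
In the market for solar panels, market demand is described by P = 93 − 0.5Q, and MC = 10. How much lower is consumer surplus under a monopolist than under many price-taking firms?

CS falls by 5166.75

Under competition P = MC = 10, so Q = (93 − 10)/0.5 = 166.
CS = ½·(93 − 10)·166 = 6889.
A monopolist chooses Q where MR = MC. MR = 93 − Q; setting this equal to 10 gives Q = 83 and P = 51.5.
CS = ½·(93 − 51.5)·83 = 1722.25.
Change in consumer surplus: 1722.25 − 6889 = −5166.75.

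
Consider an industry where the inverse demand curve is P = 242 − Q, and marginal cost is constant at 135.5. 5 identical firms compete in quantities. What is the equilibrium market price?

With 5 symmetric Cournot firms, each firm's FOC gives 242 − 6q = 135.5, so q = 17.75, Q = 5·17.75 = 88.75, and P = 153.25.

P = 153.25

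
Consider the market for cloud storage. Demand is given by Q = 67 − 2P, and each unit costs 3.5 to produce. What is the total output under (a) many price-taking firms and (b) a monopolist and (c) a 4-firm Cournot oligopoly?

Competition: Q = 60; Monopoly: Q = 30; Cournot: Q = 48

Inverting demand: P = 33.5 − 0.5Q.
Perfect competition: P = MC = 3.5, so 33.5 − 0.5Q = 3.5 and Q = 60.
Monopoly sets MR = MC: 33.5 − Q = 3.5 ⇒ Q = 30, P = 33.5 − 0.5·30 = 18.5.
With 4 symmetric Cournot firms, each firm's FOC gives 33.5 − 2.5q = 3.5, so q = 12, Q = 4·12 = 48, and P = 9.5.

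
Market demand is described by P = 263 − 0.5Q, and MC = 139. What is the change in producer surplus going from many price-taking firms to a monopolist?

Producer surplus rises by 7688

Competitive firms price at marginal cost: P = 139, giving Q = 248.
PS = (139 − 139)·248 = 0.
The monopolist equates marginal revenue to marginal cost: 263 − Q = 139, so Q = 124. From demand, P = 201.
PS = (201 − 139)·124 = 7688.
Change in producer surplus: 7688 − 0 = 7688.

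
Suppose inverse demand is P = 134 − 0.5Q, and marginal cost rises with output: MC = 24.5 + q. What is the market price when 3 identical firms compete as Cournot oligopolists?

Cournot with 3 identical firms: the symmetric best-response condition is 134 − 2q = 24.5 + q. Each firm produces q = 36.5, total output Q = 109.5, price P = 79.25.

P = 79.25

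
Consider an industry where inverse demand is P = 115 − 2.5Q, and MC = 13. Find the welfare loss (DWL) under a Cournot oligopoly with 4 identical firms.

Competitive firms price at marginal cost: P = 13, giving Q = 40.8.
In a 4-firm Cournot equilibrium, symmetry and the first-order condition give q = (115 − 13)/(12.5) = 8.16. So Q = 32.64 and P = 33.4.
DWL is the triangle between Q = 32.64 and Q = 40.8: ½·(40.8 − 32.64)·(33.4 − 13) = 83.232.

DWL = 83.232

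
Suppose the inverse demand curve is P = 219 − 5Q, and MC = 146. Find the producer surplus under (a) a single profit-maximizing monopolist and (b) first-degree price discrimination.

The monopolist equates marginal revenue to marginal cost: 219 − 10Q = 146, so Q = 7.3. From demand, P = 182.5.
PS = (182.5 − 146)·7.3 = 266.45.
Under first-degree price discrimination the firm charges each unit its demand price and produces up to where P = MC, i.e. Q = 14.6. Consumer surplus is zero; producer surplus equals total surplus.
PS = ½·(219 − 146)·14.6 = 532.9.

Monopoly: PS = 266.45; Perfect PD: PS = 532.9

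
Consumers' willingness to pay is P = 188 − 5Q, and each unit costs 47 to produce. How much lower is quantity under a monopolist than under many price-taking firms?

Under competition P = MC = 47, so Q = (188 − 47)/5 = 28.2.
A monopolist chooses Q where MR = MC. MR = 188 − 10Q; setting this equal to 47 gives Q = 14.1 and P = 117.5.
Change in quantity: 14.1 − 28.2 = −14.1.

Quantity falls by 14.1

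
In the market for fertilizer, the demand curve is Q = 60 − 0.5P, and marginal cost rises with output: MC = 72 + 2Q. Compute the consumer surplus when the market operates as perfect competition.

Inverting demand: P = 120 − 2Q.
Under competition P = MC: 120 − 2Q = 72 + 2Q ⇒ Q = 12, P = 96.
CS = ½·(120 − 96)·12 = 144.

CS = 144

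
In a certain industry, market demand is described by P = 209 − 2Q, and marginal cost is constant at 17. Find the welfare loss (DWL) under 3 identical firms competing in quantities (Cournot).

DWL = 576

Perfect competition: P = MC = 17, so 209 − 2Q = 17 and Q = 96.
Cournot with 3 identical firms: the symmetric best-response condition is 209 − 8q = 17. Each firm produces q = 24, total output Q = 72, price P = 65.
DWL is the triangle between Q = 72 and Q = 96: ½·(96 − 72)·(65 − 17) = 576.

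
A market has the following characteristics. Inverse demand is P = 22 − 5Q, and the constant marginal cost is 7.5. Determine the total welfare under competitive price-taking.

TS = 21.025

Under competition P = MC = 7.5, so Q = (22 − 7.5)/5 = 2.9.
CS = ½·(22 − 7.5)·2.9 = 21.025; PS = (7.5 − 7.5)·2.9 = 0; TS = 21.025.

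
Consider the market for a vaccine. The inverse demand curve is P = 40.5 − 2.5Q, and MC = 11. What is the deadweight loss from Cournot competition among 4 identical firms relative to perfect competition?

Under competition P = MC = 11, so Q = (40.5 − 11)/2.5 = 11.8.
With 4 symmetric Cournot firms, each firm's FOC gives 40.5 − 12.5q = 11, so q = 2.36, Q = 4·2.36 = 9.44, and P = 16.9.
DWL is the triangle between Q = 9.44 and Q = 11.8: ½·(11.8 − 9.44)·(16.9 − 11) = 6.962.

DWL = 6.962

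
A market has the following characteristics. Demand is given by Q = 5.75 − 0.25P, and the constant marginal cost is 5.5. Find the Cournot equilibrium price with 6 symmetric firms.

P = 8

Inverting demand: P = 23 − 4Q.
With 6 symmetric Cournot firms, each firm's FOC gives 23 − 28q = 5.5, so q = 0.625, Q = 6·0.625 = 3.75, and P = 8.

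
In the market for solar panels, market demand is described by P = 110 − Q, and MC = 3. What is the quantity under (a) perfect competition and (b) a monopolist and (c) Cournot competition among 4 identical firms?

Under competition P = MC = 3, so Q = (110 − 3)/1 = 107.
A monopolist chooses Q where MR = MC. MR = 110 − 2Q; setting this equal to 3 gives Q = 53.5 and P = 56.5.
With 4 symmetric Cournot firms, each firm's FOC gives 110 − 5q = 3, so q = 21.4, Q = 4·21.4 = 85.6, and P = 24.4.

Competition: Q = 107; Monopoly: Q = 53.5; Cournot: Q = 85.6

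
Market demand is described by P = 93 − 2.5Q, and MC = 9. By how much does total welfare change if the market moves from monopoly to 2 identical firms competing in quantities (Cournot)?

Monopoly sets MR = MC: 93 − 5Q = 9 ⇒ Q = 16.8, P = 93 − 2.5·16.8 = 51.
CS = ½·(93 − 51)·16.8 = 352.8; PS = (51 − 9)·16.8 = 705.6; TS = 1058.4.
With 2 symmetric Cournot firms, each firm's FOC gives 93 − 7.5q = 9, so q = 11.2, Q = 2·11.2 = 22.4, and P = 37.
CS = ½·(93 − 37)·22.4 = 627.2; PS = (37 − 9)·22.4 = 627.2; TS = 1254.4.
Change in total welfare: 1254.4 − 1058.4 = 196.

Total welfare rises by 196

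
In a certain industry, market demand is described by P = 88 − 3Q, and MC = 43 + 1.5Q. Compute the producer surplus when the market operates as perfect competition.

Competitive equilibrium sets price equal to marginal cost: 88 − 3Q = 43 + 1.5Q, so Q = 10 and P = 58.
PS = P·Q − VC(Q) = 58·10 − (43·10 + ½·1.5·10²) = 75.

PS = 75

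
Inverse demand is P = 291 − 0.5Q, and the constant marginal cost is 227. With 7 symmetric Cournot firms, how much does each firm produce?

Cournot with 7 identical firms: the symmetric best-response condition is 291 − 4q = 227. Each firm produces q = 16, total output Q = 112, price P = 235.

q_i = 16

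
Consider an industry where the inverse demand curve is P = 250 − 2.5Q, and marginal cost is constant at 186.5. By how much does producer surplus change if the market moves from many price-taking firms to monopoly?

Under competition P = MC = 186.5, so Q = (250 − 186.5)/2.5 = 25.4.
PS = (186.5 − 186.5)·25.4 = 0.
A monopolist chooses Q where MR = MC. MR = 250 − 5Q; setting this equal to 186.5 gives Q = 12.7 and P = 218.25.
PS = (218.25 − 186.5)·12.7 = 403.225.
Change in producer surplus: 403.225 − 0 = 403.225.

Producer surplus rises by 403.225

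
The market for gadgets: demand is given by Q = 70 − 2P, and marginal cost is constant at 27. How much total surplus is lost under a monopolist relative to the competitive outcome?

Inverting demand: P = 35 − 0.5Q.
Competitive firms price at marginal cost: P = 27, giving Q = 16.
A monopolist chooses Q where MR = MC. MR = 35 − Q; setting this equal to 27 gives Q = 8 and P = 31.
DWL is the triangle between Q = 8 and Q = 16: ½·(16 − 8)·(31 − 27) = 16.

DWL = 16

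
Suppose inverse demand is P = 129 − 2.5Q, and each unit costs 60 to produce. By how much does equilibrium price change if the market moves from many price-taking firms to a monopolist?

P rises by 34.5

Competitive firms price at marginal cost: P = 60, giving Q = 27.6.
The monopolist equates marginal revenue to marginal cost: 129 − 5Q = 60, so Q = 13.8. From demand, P = 94.5.
Change in equilibrium price: 94.5 − 60 = 34.5.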